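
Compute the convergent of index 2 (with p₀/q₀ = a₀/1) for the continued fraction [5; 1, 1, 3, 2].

11/2

Using pₖ = aₖpₖ₋₁ + pₖ₋₂, qₖ = aₖqₖ₋₁ + qₖ₋₂ (with p₋₁=1, p₋₂=0, q₋₁=0, q₋₂=1):
  k=0: a=5, p=5, q=1
  k=1: a=1, p=6, q=1
  k=2: a=1, p=11, q=2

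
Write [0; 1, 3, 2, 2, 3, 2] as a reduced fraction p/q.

133/172

Fold from the inside: start with 2/1.
  3 + 1/2 = 7/2
  2 + 2/7 = 16/7
  2 + 7/16 = 39/16
  3 + 16/39 = 133/39
  1 + 39/133 = 172/133
  0 + 133/172 = 133/172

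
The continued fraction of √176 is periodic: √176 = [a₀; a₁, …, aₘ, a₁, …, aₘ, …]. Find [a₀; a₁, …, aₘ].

a₀ = ⌊√176⌋ = 13.
With m₀=0, d₀=1 and mₖ₊₁ = dₖaₖ − mₖ, dₖ₊₁ = (n − mₖ₊₁²)/dₖ, aₖ₊₁ = ⌊(a₀+mₖ₊₁)/dₖ₊₁⌋:
  k=1: m=13, d=7, a=3
  k=2: m=8, d=16, a=1
  k=3: m=8, d=7, a=3
  k=4: m=13, d=1, a=26
d=1 and a=2a₀=26 at k=4, so the next step gives (m, d) = (13, 7) again — its k=1 value — and the period has length 4.

[13; 3, 1, 3, 26]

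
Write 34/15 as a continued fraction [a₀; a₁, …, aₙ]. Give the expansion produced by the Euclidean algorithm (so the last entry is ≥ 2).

34 = 2*15 + 4
15 = 3*4 + 3
4 = 1*3 + 1
3 = 3*1 + 0  (stop)
So 34/15 = [2; 3, 1, 3].

[2; 3, 1, 3]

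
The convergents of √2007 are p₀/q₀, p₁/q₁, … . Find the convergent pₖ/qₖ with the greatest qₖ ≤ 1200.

√2007 = [44; 1, 3, 1, 88, …] (period length 4).
Convergents:
  p_0/q_0 = 44/1
  p_1/q_1 = 45/1
  p_2/q_2 = 179/4
  p_3/q_3 = 224/5
  p_4/q_4 = 19891/444
  p_5/q_5 = 20115/449
  p_6/q_6 = 80236/1791
q_5 = 449 ≤ 1200 < 1791 = q_6, so the answer is 20115/449.

20115/449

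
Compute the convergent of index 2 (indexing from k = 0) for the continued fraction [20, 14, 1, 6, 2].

301/15

Using pₖ = aₖpₖ₋₁ + pₖ₋₂, qₖ = aₖqₖ₋₁ + qₖ₋₂ (with p₋₁=1, p₋₂=0, q₋₁=0, q₋₂=1):
  k=0: a=20, p=20, q=1
  k=1: a=14, p=281, q=14
  k=2: a=1, p=301, q=15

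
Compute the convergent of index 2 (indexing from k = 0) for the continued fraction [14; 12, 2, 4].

352/25

Using pₖ = aₖpₖ₋₁ + pₖ₋₂, qₖ = aₖqₖ₋₁ + qₖ₋₂ (with p₋₁=1, p₋₂=0, q₋₁=0, q₋₂=1):
  k=0: a=14, p=14, q=1
  k=1: a=12, p=169, q=12
  k=2: a=2, p=352, q=25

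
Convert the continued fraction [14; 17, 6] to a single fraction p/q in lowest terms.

1448/103

Using pₖ = aₖpₖ₋₁ + pₖ₋₂ and qₖ = aₖqₖ₋₁ + qₖ₋₂:
  k=0: a=14, p=14, q=1
  k=1: a=17, p=239, q=17
  k=2: a=6, p=1448, q=103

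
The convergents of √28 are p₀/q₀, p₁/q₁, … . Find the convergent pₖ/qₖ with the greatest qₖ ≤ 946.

4048/765

√28 = [5; 3, 2, 3, 10, …] (period length 4).
Convergents:
  p_0/q_0 = 5/1
  p_1/q_1 = 16/3
  p_2/q_2 = 37/7
  p_3/q_3 = 127/24
  p_4/q_4 = 1307/247
  p_5/q_5 = 4048/765
  p_6/q_6 = 9403/1777
q_5 = 765 ≤ 946 < 1777 = q_6, so the answer is 4048/765.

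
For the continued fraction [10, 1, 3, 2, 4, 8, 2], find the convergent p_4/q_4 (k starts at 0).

Using pₖ = aₖpₖ₋₁ + pₖ₋₂, qₖ = aₖqₖ₋₁ + qₖ₋₂ (with p₋₁=1, p₋₂=0, q₋₁=0, q₋₂=1):
  k=0: a=10, p=10, q=1
  k=1: a=1, p=11, q=1
  k=2: a=3, p=43, q=4
  k=3: a=2, p=97, q=9
  k=4: a=4, p=431, q=40

431/40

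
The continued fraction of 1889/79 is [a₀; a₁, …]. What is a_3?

3

1889 = 23·79 + 72   →  a_0 = 23
79 = 1·72 + 7   →  a_1 = 1
72 = 10·7 + 2   →  a_2 = 10
7 = 3·2 + 1   →  a_3 = 3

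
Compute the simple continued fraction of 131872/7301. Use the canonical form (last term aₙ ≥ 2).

131872 = 18×7301 + 454
7301 = 16×454 + 37
454 = 12×37 + 10
37 = 3×10 + 7
10 = 1×7 + 3
7 = 2×3 + 1
3 = 3×1 + 0  (stop)
So 131872/7301 = [18; 16, 12, 3, 1, 2, 3].

[18; 16, 12, 3, 1, 2, 3]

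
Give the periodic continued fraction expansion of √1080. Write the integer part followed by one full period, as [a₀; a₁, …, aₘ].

[32; 1, 6, 3, 6, 1, 64]

a₀ = ⌊√1080⌋ = 32.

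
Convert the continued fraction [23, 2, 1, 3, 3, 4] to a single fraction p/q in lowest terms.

Using pₖ = aₖpₖ₋₁ + pₖ₋₂ and qₖ = aₖqₖ₋₁ + qₖ₋₂:
  k=0: a=23, p=23, q=1
  k=1: a=2, p=47, q=2
  k=2: a=1, p=70, q=3
  k=3: a=3, p=257, q=11
  k=4: a=3, p=841, q=36
  k=5: a=4, p=3621, q=155

3621/155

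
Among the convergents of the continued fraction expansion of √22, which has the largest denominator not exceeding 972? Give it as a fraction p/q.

√22 = [4; 1, 2, 4, 2, 1, 8, …] (period length 6).
Convergents:
  p_0/q_0 = 4/1
  p_1/q_1 = 5/1
  p_2/q_2 = 14/3
  p_3/q_3 = 61/13
  p_4/q_4 = 136/29
  p_5/q_5 = 197/42
  p_6/q_6 = 1712/365
  p_7/q_7 = 1909/407
  p_8/q_8 = 5530/1179
q_7 = 407 ≤ 972 < 1179 = q_8, so the answer is 1909/407.

1909/407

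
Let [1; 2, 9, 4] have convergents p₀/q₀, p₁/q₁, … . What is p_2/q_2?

28/19

Using pₖ = aₖpₖ₋₁ + pₖ₋₂, qₖ = aₖqₖ₋₁ + qₖ₋₂ (with p₋₁=1, p₋₂=0, q₋₁=0, q₋₂=1):
  k=0: a=1, p=1, q=1
  k=1: a=2, p=3, q=2
  k=2: a=9, p=28, q=19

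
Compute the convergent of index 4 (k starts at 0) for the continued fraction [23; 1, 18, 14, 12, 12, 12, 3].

Using pₖ = aₖpₖ₋₁ + pₖ₋₂, qₖ = aₖqₖ₋₁ + qₖ₋₂ (with p₋₁=1, p₋₂=0, q₋₁=0, q₋₂=1):
  k=0: a=23, p=23, q=1
  k=1: a=1, p=24, q=1
  k=2: a=18, p=455, q=19
  k=3: a=14, p=6394, q=267
  k=4: a=12, p=77183, q=3223

77183/3223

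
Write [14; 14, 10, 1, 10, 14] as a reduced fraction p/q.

Fold from the inside: start with 14/1.
  10 + 1/14 = 141/14
  1 + 14/141 = 155/141
  10 + 141/155 = 1691/155
  14 + 155/1691 = 23829/1691
  14 + 1691/23829 = 335297/23829

335297/23829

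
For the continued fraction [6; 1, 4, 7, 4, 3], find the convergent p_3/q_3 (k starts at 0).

245/36

Using pₖ = aₖpₖ₋₁ + pₖ₋₂, qₖ = aₖqₖ₋₁ + qₖ₋₂ (with p₋₁=1, p₋₂=0, q₋₁=0, q₋₂=1):
  k=0: a=6, p=6, q=1
  k=1: a=1, p=7, q=1
  k=2: a=4, p=34, q=5
  k=3: a=7, p=245, q=36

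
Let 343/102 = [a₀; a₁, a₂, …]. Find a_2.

1

343 = 3·102 + 37   →  a_0 = 3
102 = 2·37 + 28   →  a_1 = 2
37 = 1·28 + 9   →  a_2 = 1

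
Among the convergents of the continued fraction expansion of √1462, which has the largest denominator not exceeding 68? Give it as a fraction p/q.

√1462 = [38; 4, 4, 4, 76, …] (period length 4).
Convergents:
  p_0/q_0 = 38/1
  p_1/q_1 = 153/4
  p_2/q_2 = 650/17
  p_3/q_3 = 2753/72
q_2 = 17 ≤ 68 < 72 = q_3, so the answer is 650/17.

650/17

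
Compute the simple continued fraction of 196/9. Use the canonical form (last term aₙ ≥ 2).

[21; 1, 3, 2]

196 = 21*9 + 7
9 = 1*7 + 2
7 = 3*2 + 1
2 = 2*1 + 0  (stop)
So 196/9 = [21; 1, 3, 2].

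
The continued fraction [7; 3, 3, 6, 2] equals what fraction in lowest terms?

993/136

Fold from the inside: start with 2/1.
  6 + 1/2 = 13/2
  3 + 2/13 = 41/13
  3 + 13/41 = 136/41
  7 + 41/136 = 993/136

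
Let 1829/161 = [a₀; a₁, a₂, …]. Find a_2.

1

1829 = 11·161 + 58   →  a_0 = 11
161 = 2·58 + 45   →  a_1 = 2
58 = 1·45 + 13   →  a_2 = 1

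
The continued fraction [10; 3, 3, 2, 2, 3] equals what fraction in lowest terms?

1968/191

Fold from the inside: start with 3/1.
  2 + 1/3 = 7/3
  2 + 3/7 = 17/7
  3 + 7/17 = 58/17
  3 + 17/58 = 191/58
  10 + 58/191 = 1968/191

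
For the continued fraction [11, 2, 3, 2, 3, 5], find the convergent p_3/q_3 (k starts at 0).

Using pₖ = aₖpₖ₋₁ + pₖ₋₂, qₖ = aₖqₖ₋₁ + qₖ₋₂ (with p₋₁=1, p₋₂=0, q₋₁=0, q₋₂=1):
  k=0: a=11, p=11, q=1
  k=1: a=2, p=23, q=2
  k=2: a=3, p=80, q=7
  k=3: a=2, p=183, q=16

183/16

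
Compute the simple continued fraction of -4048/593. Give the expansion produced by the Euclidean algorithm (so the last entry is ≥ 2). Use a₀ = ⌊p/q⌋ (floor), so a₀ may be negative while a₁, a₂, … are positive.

-4048 = -7×593 + 103
593 = 5×103 + 78
103 = 1×78 + 25
78 = 3×25 + 3
25 = 8×3 + 1
3 = 3×1 + 0  (stop)
So -4048/593 = [-7; 5, 1, 3, 8, 3].

[-7; 5, 1, 3, 8, 3]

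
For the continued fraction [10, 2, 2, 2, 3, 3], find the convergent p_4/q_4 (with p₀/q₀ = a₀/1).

427/41

Using pₖ = aₖpₖ₋₁ + pₖ₋₂, qₖ = aₖqₖ₋₁ + qₖ₋₂ (with p₋₁=1, p₋₂=0, q₋₁=0, q₋₂=1):
  k=0: a=10, p=10, q=1
  k=1: a=2, p=21, q=2
  k=2: a=2, p=52, q=5
  k=3: a=2, p=125, q=12
  k=4: a=3, p=427, q=41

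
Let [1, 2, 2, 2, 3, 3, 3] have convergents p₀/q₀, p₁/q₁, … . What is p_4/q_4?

58/41

Using pₖ = aₖpₖ₋₁ + pₖ₋₂, qₖ = aₖqₖ₋₁ + qₖ₋₂ (with p₋₁=1, p₋₂=0, q₋₁=0, q₋₂=1):
  k=0: a=1, p=1, q=1
  k=1: a=2, p=3, q=2
  k=2: a=2, p=7, q=5
  k=3: a=2, p=17, q=12
  k=4: a=3, p=58, q=41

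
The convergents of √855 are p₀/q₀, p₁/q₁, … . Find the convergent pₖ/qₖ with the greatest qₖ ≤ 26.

√855 = [29; 4, 6, 4, 58, …] (period length 4).
Convergents:
  p_0/q_0 = 29/1
  p_1/q_1 = 117/4
  p_2/q_2 = 731/25
  p_3/q_3 = 3041/104
q_2 = 25 ≤ 26 < 104 = q_3, so the answer is 731/25.

731/25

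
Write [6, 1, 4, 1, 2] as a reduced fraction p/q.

116/17

Fold from the inside: start with 2/1.
  1 + 1/2 = 3/2
  4 + 2/3 = 14/3
  1 + 3/14 = 17/14
  6 + 14/17 = 116/17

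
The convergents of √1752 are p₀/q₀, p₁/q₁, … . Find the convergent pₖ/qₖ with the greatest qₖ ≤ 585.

√1752 = [41; 1, 5, 1, 82, …] (period length 4).
Convergents:
  p_0/q_0 = 41/1
  p_1/q_1 = 42/1
  p_2/q_2 = 251/6
  p_3/q_3 = 293/7
  p_4/q_4 = 24277/580
  p_5/q_5 = 24570/587
q_4 = 580 ≤ 585 < 587 = q_5, so the answer is 24277/580.

24277/580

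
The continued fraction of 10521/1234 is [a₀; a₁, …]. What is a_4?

10521 = 8·1234 + 649   →  a_0 = 8
1234 = 1·649 + 585   →  a_1 = 1
649 = 1·585 + 64   →  a_2 = 1
585 = 9·64 + 9   →  a_3 = 9
64 = 7·9 + 1   →  a_4 = 7

7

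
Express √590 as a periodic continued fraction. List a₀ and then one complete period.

a₀ = ⌊√590⌋ = 24.

[24; 3, 2, 4, 2, 3, 48]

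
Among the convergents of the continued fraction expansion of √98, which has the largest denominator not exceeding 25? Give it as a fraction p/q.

99/10

√98 = [9; 1, 8, 1, 18, …] (period length 4).
Convergents:
  p_0/q_0 = 9/1
  p_1/q_1 = 10/1
  p_2/q_2 = 89/9
  p_3/q_3 = 99/10
  p_4/q_4 = 1871/189
q_3 = 10 ≤ 25 < 189 = q_4, so the answer is 99/10.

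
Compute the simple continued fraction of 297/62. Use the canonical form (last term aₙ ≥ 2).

297 = 4*62 + 49
62 = 1*49 + 13
49 = 3*13 + 10
13 = 1*10 + 3
10 = 3*3 + 1
3 = 3*1 + 0  (stop)
So 297/62 = [4; 1, 3, 1, 3, 3].

[4; 1, 3, 1, 3, 3]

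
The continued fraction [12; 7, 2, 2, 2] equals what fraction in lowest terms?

1080/89

Fold from the inside: start with 2/1.
  2 + 1/2 = 5/2
  2 + 2/5 = 12/5
  7 + 5/12 = 89/12
  12 + 12/89 = 1080/89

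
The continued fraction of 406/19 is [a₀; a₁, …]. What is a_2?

1

406 = 21·19 + 7   →  a_0 = 21
19 = 2·7 + 5   →  a_1 = 2
7 = 1·5 + 2   →  a_2 = 1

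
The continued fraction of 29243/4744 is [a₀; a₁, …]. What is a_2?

11

29243 = 6·4744 + 779   →  a_0 = 6
4744 = 6·779 + 70   →  a_1 = 6
779 = 11·70 + 9   →  a_2 = 11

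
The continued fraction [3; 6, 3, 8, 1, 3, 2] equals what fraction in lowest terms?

Using pₖ = aₖpₖ₋₁ + pₖ₋₂ and qₖ = aₖqₖ₋₁ + qₖ₋₂:
  k=0: a=3, p=3, q=1
  k=1: a=6, p=19, q=6
  k=2: a=3, p=60, q=19
  k=3: a=8, p=499, q=158
  k=4: a=1, p=559, q=177
  k=5: a=3, p=2176, q=689
  k=6: a=2, p=4911, q=1555

4911/1555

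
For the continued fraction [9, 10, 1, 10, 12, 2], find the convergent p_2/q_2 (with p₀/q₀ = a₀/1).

100/11

Using pₖ = aₖpₖ₋₁ + pₖ₋₂, qₖ = aₖqₖ₋₁ + qₖ₋₂ (with p₋₁=1, p₋₂=0, q₋₁=0, q₋₂=1):
  k=0: a=9, p=9, q=1
  k=1: a=10, p=91, q=10
  k=2: a=1, p=100, q=11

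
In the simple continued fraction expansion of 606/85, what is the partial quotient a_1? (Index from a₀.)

606 = 7·85 + 11   →  a_0 = 7
85 = 7·11 + 8   →  a_1 = 7

7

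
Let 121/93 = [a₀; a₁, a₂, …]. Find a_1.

121 = 1·93 + 28   →  a_0 = 1
93 = 3·28 + 9   →  a_1 = 3

3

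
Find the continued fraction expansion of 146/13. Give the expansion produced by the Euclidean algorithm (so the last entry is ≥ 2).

[11; 4, 3]

146 = 11×13 + 3
13 = 4×3 + 1
3 = 3×1 + 0  (stop)
So 146/13 = [11; 4, 3].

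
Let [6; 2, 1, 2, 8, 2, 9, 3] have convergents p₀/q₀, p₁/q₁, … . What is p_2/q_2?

19/3

Using pₖ = aₖpₖ₋₁ + pₖ₋₂, qₖ = aₖqₖ₋₁ + qₖ₋₂ (with p₋₁=1, p₋₂=0, q₋₁=0, q₋₂=1):
  k=0: a=6, p=6, q=1
  k=1: a=2, p=13, q=2
  k=2: a=1, p=19, q=3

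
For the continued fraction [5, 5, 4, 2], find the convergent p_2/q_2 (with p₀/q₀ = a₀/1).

109/21

Using pₖ = aₖpₖ₋₁ + pₖ₋₂, qₖ = aₖqₖ₋₁ + qₖ₋₂ (with p₋₁=1, p₋₂=0, q₋₁=0, q₋₂=1):
  k=0: a=5, p=5, q=1
  k=1: a=5, p=26, q=5
  k=2: a=4, p=109, q=21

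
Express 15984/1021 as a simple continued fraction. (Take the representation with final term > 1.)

[15; 1, 1, 1, 9, 17, 2]

15984 = 15*1021 + 669
1021 = 1*669 + 352
669 = 1*352 + 317
352 = 1*317 + 35
317 = 9*35 + 2
35 = 17*2 + 1
2 = 2*1 + 0  (stop)
So 15984/1021 = [15; 1, 1, 1, 9, 17, 2].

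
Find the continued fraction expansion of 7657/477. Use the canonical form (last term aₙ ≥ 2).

[16; 19, 12, 2]

7657 = 16·477 + 25
477 = 19·25 + 2
25 = 12·2 + 1
2 = 2·1 + 0  (stop)
So 7657/477 = [16; 19, 12, 2].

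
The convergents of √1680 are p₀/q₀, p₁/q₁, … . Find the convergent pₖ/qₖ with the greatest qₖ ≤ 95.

3361/82

√1680 = [40; 1, 80, …] (period length 2).
Convergents:
  p_0/q_0 = 40/1
  p_1/q_1 = 41/1
  p_2/q_2 = 3320/81
  p_3/q_3 = 3361/82
  p_4/q_4 = 272200/6641
q_3 = 82 ≤ 95 < 6641 = q_4, so the answer is 3361/82.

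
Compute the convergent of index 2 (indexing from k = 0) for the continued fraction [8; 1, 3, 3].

Using pₖ = aₖpₖ₋₁ + pₖ₋₂, qₖ = aₖqₖ₋₁ + qₖ₋₂ (with p₋₁=1, p₋₂=0, q₋₁=0, q₋₂=1):
  k=0: a=8, p=8, q=1
  k=1: a=1, p=9, q=1
  k=2: a=3, p=35, q=4

35/4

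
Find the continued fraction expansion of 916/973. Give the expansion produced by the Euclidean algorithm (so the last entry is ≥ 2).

[0; 1, 16, 14, 4]

916 = 0×973 + 916
973 = 1×916 + 57
916 = 16×57 + 4
57 = 14×4 + 1
4 = 4×1 + 0  (stop)
So 916/973 = [0; 1, 16, 14, 4].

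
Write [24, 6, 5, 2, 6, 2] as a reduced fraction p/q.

Using pₖ = aₖpₖ₋₁ + pₖ₋₂ and qₖ = aₖqₖ₋₁ + qₖ₋₂:
  k=0: a=24, p=24, q=1
  k=1: a=6, p=145, q=6
  k=2: a=5, p=749, q=31
  k=3: a=2, p=1643, q=68
  k=4: a=6, p=10607, q=439
  k=5: a=2, p=22857, q=946

22857/946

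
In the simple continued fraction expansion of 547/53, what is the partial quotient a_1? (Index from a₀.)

3

547 = 10·53 + 17   →  a_0 = 10
53 = 3·17 + 2   →  a_1 = 3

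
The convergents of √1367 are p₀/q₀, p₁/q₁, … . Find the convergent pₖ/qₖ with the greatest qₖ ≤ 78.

√1367 = [36; 1, 35, 1, 72, …] (period length 4).
Convergents:
  p_0/q_0 = 36/1
  p_1/q_1 = 37/1
  p_2/q_2 = 1331/36
  p_3/q_3 = 1368/37
  p_4/q_4 = 99827/2700
q_3 = 37 ≤ 78 < 2700 = q_4, so the answer is 1368/37.

1368/37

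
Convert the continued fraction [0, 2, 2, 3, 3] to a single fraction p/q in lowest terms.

Using pₖ = aₖpₖ₋₁ + pₖ₋₂ and qₖ = aₖqₖ₋₁ + qₖ₋₂:
  k=0: a=0, p=0, q=1
  k=1: a=2, p=1, q=2
  k=2: a=2, p=2, q=5
  k=3: a=3, p=7, q=17
  k=4: a=3, p=23, q=56

23/56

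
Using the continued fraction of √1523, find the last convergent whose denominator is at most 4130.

√1523 = [39; 39, 78, …] (period length 2).
Convergents:
  p_0/q_0 = 39/1
  p_1/q_1 = 1522/39
  p_2/q_2 = 118755/3043
  p_3/q_3 = 4632967/118716
q_2 = 3043 ≤ 4130 < 118716 = q_3, so the answer is 118755/3043.

118755/3043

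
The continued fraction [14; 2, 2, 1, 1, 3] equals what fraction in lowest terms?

Using pₖ = aₖpₖ₋₁ + pₖ₋₂ and qₖ = aₖqₖ₋₁ + qₖ₋₂:
  k=0: a=14, p=14, q=1
  k=1: a=2, p=29, q=2
  k=2: a=2, p=72, q=5
  k=3: a=1, p=101, q=7
  k=4: a=1, p=173, q=12
  k=5: a=3, p=620, q=43

620/43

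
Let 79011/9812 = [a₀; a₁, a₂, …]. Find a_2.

19

79011 = 8·9812 + 515   →  a_0 = 8
9812 = 19·515 + 27   →  a_1 = 19
515 = 19·27 + 2   →  a_2 = 19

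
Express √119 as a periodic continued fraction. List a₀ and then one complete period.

[10; 1, 9, 1, 20]

a₀ = ⌊√119⌋ = 10.
With m₀=0, d₀=1 and mₖ₊₁ = dₖaₖ − mₖ, dₖ₊₁ = (n − mₖ₊₁²)/dₖ, aₖ₊₁ = ⌊(a₀+mₖ₊₁)/dₖ₊₁⌋:
  k=1: m=10, d=19, a=1
  k=2: m=9, d=2, a=9
  k=3: m=9, d=19, a=1
  k=4: m=10, d=1, a=20
d=1 and a=2a₀=20 at k=4, so the next step gives (m, d) = (10, 19) again — its k=1 value — and the period has length 4.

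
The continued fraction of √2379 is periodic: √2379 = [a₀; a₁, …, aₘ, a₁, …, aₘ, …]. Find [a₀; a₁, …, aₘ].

[48; 1, 3, 2, 3, 1, 96]

a₀ = ⌊√2379⌋ = 48.
With m₀=0, d₀=1 and mₖ₊₁ = dₖaₖ − mₖ, dₖ₊₁ = (n − mₖ₊₁²)/dₖ, aₖ₊₁ = ⌊(a₀+mₖ₊₁)/dₖ₊₁⌋:
  k=1: m=48, d=75, a=1
  k=2: m=27, d=22, a=3
  k=3: m=39, d=39, a=2
  k=4: m=39, d=22, a=3
  k=5: m=27, d=75, a=1
  k=6: m=48, d=1, a=96
d=1 and a=2a₀=96 at k=6, so the next step gives (m, d) = (48, 75) again — its k=1 value — and the period has length 6.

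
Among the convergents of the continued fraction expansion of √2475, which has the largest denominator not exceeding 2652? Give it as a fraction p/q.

79201/1592

√2475 = [49; 1, 2, 1, 98, …] (period length 4).
Convergents:
  p_0/q_0 = 49/1
  p_1/q_1 = 50/1
  p_2/q_2 = 149/3
  p_3/q_3 = 199/4
  p_4/q_4 = 19651/395
  p_5/q_5 = 19850/399
  p_6/q_6 = 59351/1193
  p_7/q_7 = 79201/1592
  p_8/q_8 = 7821049/157209
q_7 = 1592 ≤ 2652 < 157209 = q_8, so the answer is 79201/1592.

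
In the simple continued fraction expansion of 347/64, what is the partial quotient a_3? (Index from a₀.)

347 = 5·64 + 27   →  a_0 = 5
64 = 2·27 + 10   →  a_1 = 2
27 = 2·10 + 7   →  a_2 = 2
10 = 1·7 + 3   →  a_3 = 1

1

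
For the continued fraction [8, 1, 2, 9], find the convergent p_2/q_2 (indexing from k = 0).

26/3

Using pₖ = aₖpₖ₋₁ + pₖ₋₂, qₖ = aₖqₖ₋₁ + qₖ₋₂ (with p₋₁=1, p₋₂=0, q₋₁=0, q₋₂=1):
  k=0: a=8, p=8, q=1
  k=1: a=1, p=9, q=1
  k=2: a=2, p=26, q=3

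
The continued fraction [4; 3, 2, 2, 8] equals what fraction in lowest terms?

614/143

Using pₖ = aₖpₖ₋₁ + pₖ₋₂ and qₖ = aₖqₖ₋₁ + qₖ₋₂:
  k=0: a=4, p=4, q=1
  k=1: a=3, p=13, q=3
  k=2: a=2, p=30, q=7
  k=3: a=2, p=73, q=17
  k=4: a=8, p=614, q=143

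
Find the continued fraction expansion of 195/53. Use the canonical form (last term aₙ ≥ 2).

195 = 3×53 + 36
53 = 1×36 + 17
36 = 2×17 + 2
17 = 8×2 + 1
2 = 2×1 + 0  (stop)
So 195/53 = [3; 1, 2, 8, 2].

[3; 1, 2, 8, 2]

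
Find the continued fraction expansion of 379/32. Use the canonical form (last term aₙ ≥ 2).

379 = 11·32 + 27
32 = 1·27 + 5
27 = 5·5 + 2
5 = 2·2 + 1
2 = 2·1 + 0  (stop)
So 379/32 = [11; 1, 5, 2, 2].

[11; 1, 5, 2, 2]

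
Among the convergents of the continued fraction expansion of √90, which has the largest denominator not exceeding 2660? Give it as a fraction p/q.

√90 = [9; 2, 18, …] (period length 2).
Convergents:
  p_0/q_0 = 9/1
  p_1/q_1 = 19/2
  p_2/q_2 = 351/37
  p_3/q_3 = 721/76
  p_4/q_4 = 13329/1405
  p_5/q_5 = 27379/2886
q_4 = 1405 ≤ 2660 < 2886 = q_5, so the answer is 13329/1405.

13329/1405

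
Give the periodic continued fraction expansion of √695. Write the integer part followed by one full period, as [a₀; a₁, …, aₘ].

a₀ = ⌊√695⌋ = 26.
With m₀=0, d₀=1 and mₖ₊₁ = dₖaₖ − mₖ, dₖ₊₁ = (n − mₖ₊₁²)/dₖ, aₖ₊₁ = ⌊(a₀+mₖ₊₁)/dₖ₊₁⌋:
  k=1: m=26, d=19, a=2
  k=2: m=12, d=29, a=1
  k=3: m=17, d=14, a=3
  k=4: m=25, d=5, a=10
  k=5: m=25, d=14, a=3
  k=6: m=17, d=29, a=1
  k=7: m=12, d=19, a=2
  k=8: m=26, d=1, a=52
d=1 and a=2a₀=52 at k=8, so the next step gives (m, d) = (26, 19) again — its k=1 value — and the period has length 8.

[26; 2, 1, 3, 10, 3, 1, 2, 52]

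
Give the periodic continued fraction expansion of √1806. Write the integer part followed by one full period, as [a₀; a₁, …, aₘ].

a₀ = ⌊√1806⌋ = 42.
With m₀=0, d₀=1 and mₖ₊₁ = dₖaₖ − mₖ, dₖ₊₁ = (n − mₖ₊₁²)/dₖ, aₖ₊₁ = ⌊(a₀+mₖ₊₁)/dₖ₊₁⌋:
  k=1: m=42, d=42, a=2
  k=2: m=42, d=1, a=84
d=1 and a=2a₀=84 at k=2, so the next step gives (m, d) = (42, 42) again — its k=1 value — and the period has length 2.

[42; 2, 84]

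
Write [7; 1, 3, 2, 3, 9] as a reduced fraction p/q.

2239/288

Fold from the inside: start with 9/1.
  3 + 1/9 = 28/9
  2 + 9/28 = 65/28
  3 + 28/65 = 223/65
  1 + 65/223 = 288/223
  7 + 223/288 = 2239/288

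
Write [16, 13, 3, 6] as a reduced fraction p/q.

Using pₖ = aₖpₖ₋₁ + pₖ₋₂ and qₖ = aₖqₖ₋₁ + qₖ₋₂:
  k=0: a=16, p=16, q=1
  k=1: a=13, p=209, q=13
  k=2: a=3, p=643, q=40
  k=3: a=6, p=4067, q=253

4067/253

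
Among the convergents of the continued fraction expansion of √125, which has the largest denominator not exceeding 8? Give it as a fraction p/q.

√125 = [11; 5, 1, 1, 5, 22, …] (period length 5).
Convergents:
  p_0/q_0 = 11/1
  p_1/q_1 = 56/5
  p_2/q_2 = 67/6
  p_3/q_3 = 123/11
q_2 = 6 ≤ 8 < 11 = q_3, so the answer is 67/6.

67/6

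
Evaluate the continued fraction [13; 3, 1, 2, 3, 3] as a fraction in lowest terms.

1619/122

Fold from the inside: start with 3/1.
  3 + 1/3 = 10/3
  2 + 3/10 = 23/10
  1 + 10/23 = 33/23
  3 + 23/33 = 122/33
  13 + 33/122 = 1619/122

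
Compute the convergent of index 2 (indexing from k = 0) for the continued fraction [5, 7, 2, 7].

77/15

Using pₖ = aₖpₖ₋₁ + pₖ₋₂, qₖ = aₖqₖ₋₁ + qₖ₋₂ (with p₋₁=1, p₋₂=0, q₋₁=0, q₋₂=1):
  k=0: a=5, p=5, q=1
  k=1: a=7, p=36, q=7
  k=2: a=2, p=77, q=15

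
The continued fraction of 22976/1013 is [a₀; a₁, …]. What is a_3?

22976 = 22·1013 + 690   →  a_0 = 22
1013 = 1·690 + 323   →  a_1 = 1
690 = 2·323 + 44   →  a_2 = 2
323 = 7·44 + 15   →  a_3 = 7

7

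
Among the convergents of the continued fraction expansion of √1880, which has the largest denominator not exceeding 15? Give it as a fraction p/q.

607/14

√1880 = [43; 2, 1, 3, 1, 2, 86, …] (period length 6).
Convergents:
  p_0/q_0 = 43/1
  p_1/q_1 = 87/2
  p_2/q_2 = 130/3
  p_3/q_3 = 477/11
  p_4/q_4 = 607/14
  p_5/q_5 = 1691/39
q_4 = 14 ≤ 15 < 39 = q_5, so the answer is 607/14.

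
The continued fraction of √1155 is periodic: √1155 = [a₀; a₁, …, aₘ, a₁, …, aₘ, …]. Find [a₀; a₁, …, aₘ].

a₀ = ⌊√1155⌋ = 33.

[33; 1, 66]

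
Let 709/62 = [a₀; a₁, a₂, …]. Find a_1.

2

709 = 11·62 + 27   →  a_0 = 11
62 = 2·27 + 8   →  a_1 = 2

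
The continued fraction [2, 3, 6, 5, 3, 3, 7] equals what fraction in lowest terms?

Using pₖ = aₖpₖ₋₁ + pₖ₋₂ and qₖ = aₖqₖ₋₁ + qₖ₋₂:
  k=0: a=2, p=2, q=1
  k=1: a=3, p=7, q=3
  k=2: a=6, p=44, q=19
  k=3: a=5, p=227, q=98
  k=4: a=3, p=725, q=313
  k=5: a=3, p=2402, q=1037
  k=6: a=7, p=17539, q=7572

17539/7572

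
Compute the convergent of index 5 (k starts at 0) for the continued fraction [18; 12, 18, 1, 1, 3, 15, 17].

Using pₖ = aₖpₖ₋₁ + pₖ₋₂, qₖ = aₖqₖ₋₁ + qₖ₋₂ (with p₋₁=1, p₋₂=0, q₋₁=0, q₋₂=1):
  k=0: a=18, p=18, q=1
  k=1: a=12, p=217, q=12
  k=2: a=18, p=3924, q=217
  k=3: a=1, p=4141, q=229
  k=4: a=1, p=8065, q=446
  k=5: a=3, p=28336, q=1567

28336/1567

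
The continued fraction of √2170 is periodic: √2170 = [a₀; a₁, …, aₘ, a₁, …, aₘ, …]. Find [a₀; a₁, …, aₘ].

a₀ = ⌊√2170⌋ = 46.
With m₀=0, d₀=1 and mₖ₊₁ = dₖaₖ − mₖ, dₖ₊₁ = (n − mₖ₊₁²)/dₖ, aₖ₊₁ = ⌊(a₀+mₖ₊₁)/dₖ₊₁⌋:
  k=1: m=46, d=54, a=1
  k=2: m=8, d=39, a=1
  k=3: m=31, d=31, a=2
  k=4: m=31, d=39, a=1
  k=5: m=8, d=54, a=1
  k=6: m=46, d=1, a=92
d=1 and a=2a₀=92 at k=6, so the next step gives (m, d) = (46, 54) again — its k=1 value — and the period has length 6.

[46; 1, 1, 2, 1, 1, 92]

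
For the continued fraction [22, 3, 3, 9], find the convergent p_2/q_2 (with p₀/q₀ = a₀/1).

Using pₖ = aₖpₖ₋₁ + pₖ₋₂, qₖ = aₖqₖ₋₁ + qₖ₋₂ (with p₋₁=1, p₋₂=0, q₋₁=0, q₋₂=1):
  k=0: a=22, p=22, q=1
  k=1: a=3, p=67, q=3
  k=2: a=3, p=223, q=10

223/10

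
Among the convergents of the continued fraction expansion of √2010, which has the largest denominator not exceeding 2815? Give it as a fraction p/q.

120556/2689

√2010 = [44; 1, 4, 1, 88, …] (period length 4).
Convergents:
  p_0/q_0 = 44/1
  p_1/q_1 = 45/1
  p_2/q_2 = 224/5
  p_3/q_3 = 269/6
  p_4/q_4 = 23896/533
  p_5/q_5 = 24165/539
  p_6/q_6 = 120556/2689
  p_7/q_7 = 144721/3228
q_6 = 2689 ≤ 2815 < 3228 = q_7, so the answer is 120556/2689.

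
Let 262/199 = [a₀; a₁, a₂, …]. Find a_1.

3

262 = 1·199 + 63   →  a_0 = 1
199 = 3·63 + 10   →  a_1 = 3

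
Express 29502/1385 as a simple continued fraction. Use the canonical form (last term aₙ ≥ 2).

[21; 3, 3, 8, 1, 14]

29502 = 21×1385 + 417
1385 = 3×417 + 134
417 = 3×134 + 15
134 = 8×15 + 14
15 = 1×14 + 1
14 = 14×1 + 0  (stop)
So 29502/1385 = [21; 3, 3, 8, 1, 14].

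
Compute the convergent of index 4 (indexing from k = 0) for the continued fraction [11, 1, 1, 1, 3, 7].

Using pₖ = aₖpₖ₋₁ + pₖ₋₂, qₖ = aₖqₖ₋₁ + qₖ₋₂ (with p₋₁=1, p₋₂=0, q₋₁=0, q₋₂=1):
  k=0: a=11, p=11, q=1
  k=1: a=1, p=12, q=1
  k=2: a=1, p=23, q=2
  k=3: a=1, p=35, q=3
  k=4: a=3, p=128, q=11

128/11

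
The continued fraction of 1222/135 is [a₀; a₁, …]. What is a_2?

1222 = 9·135 + 7   →  a_0 = 9
135 = 19·7 + 2   →  a_1 = 19
7 = 3·2 + 1   →  a_2 = 3

3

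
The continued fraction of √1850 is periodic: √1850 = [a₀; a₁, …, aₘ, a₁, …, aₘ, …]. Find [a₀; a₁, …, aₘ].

[43; 86]

a₀ = ⌊√1850⌋ = 43.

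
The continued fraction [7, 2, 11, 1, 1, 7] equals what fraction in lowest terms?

2700/361

Using pₖ = aₖpₖ₋₁ + pₖ₋₂ and qₖ = aₖqₖ₋₁ + qₖ₋₂:
  k=0: a=7, p=7, q=1
  k=1: a=2, p=15, q=2
  k=2: a=11, p=172, q=23
  k=3: a=1, p=187, q=25
  k=4: a=1, p=359, q=48
  k=5: a=7, p=2700, q=361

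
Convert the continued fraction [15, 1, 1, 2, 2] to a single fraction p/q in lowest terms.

Using pₖ = aₖpₖ₋₁ + pₖ₋₂ and qₖ = aₖqₖ₋₁ + qₖ₋₂:
  k=0: a=15, p=15, q=1
  k=1: a=1, p=16, q=1
  k=2: a=1, p=31, q=2
  k=3: a=2, p=78, q=5
  k=4: a=2, p=187, q=12

187/12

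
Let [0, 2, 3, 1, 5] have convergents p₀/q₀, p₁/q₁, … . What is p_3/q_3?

4/9

Using pₖ = aₖpₖ₋₁ + pₖ₋₂, qₖ = aₖqₖ₋₁ + qₖ₋₂ (with p₋₁=1, p₋₂=0, q₋₁=0, q₋₂=1):
  k=0: a=0, p=0, q=1
  k=1: a=2, p=1, q=2
  k=2: a=3, p=3, q=7
  k=3: a=1, p=4, q=9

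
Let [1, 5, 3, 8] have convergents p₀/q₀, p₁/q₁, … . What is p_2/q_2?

19/16

Using pₖ = aₖpₖ₋₁ + pₖ₋₂, qₖ = aₖqₖ₋₁ + qₖ₋₂ (with p₋₁=1, p₋₂=0, q₋₁=0, q₋₂=1):
  k=0: a=1, p=1, q=1
  k=1: a=5, p=6, q=5
  k=2: a=3, p=19, q=16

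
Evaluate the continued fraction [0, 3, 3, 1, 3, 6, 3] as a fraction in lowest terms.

Using pₖ = aₖpₖ₋₁ + pₖ₋₂ and qₖ = aₖqₖ₋₁ + qₖ₋₂:
  k=0: a=0, p=0, q=1
  k=1: a=3, p=1, q=3
  k=2: a=3, p=3, q=10
  k=3: a=1, p=4, q=13
  k=4: a=3, p=15, q=49
  k=5: a=6, p=94, q=307
  k=6: a=3, p=297, q=970

297/970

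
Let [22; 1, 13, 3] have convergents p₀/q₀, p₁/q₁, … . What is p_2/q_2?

Using pₖ = aₖpₖ₋₁ + pₖ₋₂, qₖ = aₖqₖ₋₁ + qₖ₋₂ (with p₋₁=1, p₋₂=0, q₋₁=0, q₋₂=1):
  k=0: a=22, p=22, q=1
  k=1: a=1, p=23, q=1
  k=2: a=13, p=321, q=14

321/14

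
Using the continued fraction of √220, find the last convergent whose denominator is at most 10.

89/6

√220 = [14; 1, 4, 1, 28, …] (period length 4).
Convergents:
  p_0/q_0 = 14/1
  p_1/q_1 = 15/1
  p_2/q_2 = 74/5
  p_3/q_3 = 89/6
  p_4/q_4 = 2566/173
q_3 = 6 ≤ 10 < 173 = q_4, so the answer is 89/6.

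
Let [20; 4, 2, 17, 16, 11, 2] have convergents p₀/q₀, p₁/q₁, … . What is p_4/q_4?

50982/2521

Using pₖ = aₖpₖ₋₁ + pₖ₋₂, qₖ = aₖqₖ₋₁ + qₖ₋₂ (with p₋₁=1, p₋₂=0, q₋₁=0, q₋₂=1):
  k=0: a=20, p=20, q=1
  k=1: a=4, p=81, q=4
  k=2: a=2, p=182, q=9
  k=3: a=17, p=3175, q=157
  k=4: a=16, p=50982, q=2521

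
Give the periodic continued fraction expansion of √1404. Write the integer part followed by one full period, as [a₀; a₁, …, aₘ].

[37; 2, 7, 1, 4, 1, 7, 2, 74]

a₀ = ⌊√1404⌋ = 37.
With m₀=0, d₀=1 and mₖ₊₁ = dₖaₖ − mₖ, dₖ₊₁ = (n − mₖ₊₁²)/dₖ, aₖ₊₁ = ⌊(a₀+mₖ₊₁)/dₖ₊₁⌋:
  k=1: m=37, d=35, a=2
  k=2: m=33, d=9, a=7
  k=3: m=30, d=56, a=1
  k=4: m=26, d=13, a=4
  k=5: m=26, d=56, a=1
  k=6: m=30, d=9, a=7
  k=7: m=33, d=35, a=2
  k=8: m=37, d=1, a=74
d=1 and a=2a₀=74 at k=8, so the next step gives (m, d) = (37, 35) again — its k=1 value — and the period has length 8.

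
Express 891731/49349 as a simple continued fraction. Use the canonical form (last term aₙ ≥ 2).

[18; 14, 3, 4, 11, 3, 3, 2]

891731 = 18*49349 + 3449
49349 = 14*3449 + 1063
3449 = 3*1063 + 260
1063 = 4*260 + 23
260 = 11*23 + 7
23 = 3*7 + 2
7 = 3*2 + 1
2 = 2*1 + 0  (stop)
So 891731/49349 = [18; 14, 3, 4, 11, 3, 3, 2].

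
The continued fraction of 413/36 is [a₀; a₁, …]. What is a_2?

8

413 = 11·36 + 17   →  a_0 = 11
36 = 2·17 + 2   →  a_1 = 2
17 = 8·2 + 1   →  a_2 = 8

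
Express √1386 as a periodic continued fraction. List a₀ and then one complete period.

[37; 4, 2, 1, 2, 1, 2, 4, 74]

a₀ = ⌊√1386⌋ = 37.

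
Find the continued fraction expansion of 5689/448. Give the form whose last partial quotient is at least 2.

[12; 1, 2, 3, 7, 6]

5689 = 12*448 + 313
448 = 1*313 + 135
313 = 2*135 + 43
135 = 3*43 + 6
43 = 7*6 + 1
6 = 6*1 + 0  (stop)
So 5689/448 = [12; 1, 2, 3, 7, 6].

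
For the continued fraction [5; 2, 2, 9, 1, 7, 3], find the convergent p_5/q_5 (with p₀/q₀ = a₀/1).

Using pₖ = aₖpₖ₋₁ + pₖ₋₂, qₖ = aₖqₖ₋₁ + qₖ₋₂ (with p₋₁=1, p₋₂=0, q₋₁=0, q₋₂=1):
  k=0: a=5, p=5, q=1
  k=1: a=2, p=11, q=2
  k=2: a=2, p=27, q=5
  k=3: a=9, p=254, q=47
  k=4: a=1, p=281, q=52
  k=5: a=7, p=2221, q=411

2221/411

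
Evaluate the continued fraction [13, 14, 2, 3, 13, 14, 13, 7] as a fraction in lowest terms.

22834445/1747182

Fold from the inside: start with 7/1.
  13 + 1/7 = 92/7
  14 + 7/92 = 1295/92
  13 + 92/1295 = 16927/1295
  3 + 1295/16927 = 52076/16927
  2 + 16927/52076 = 121079/52076
  14 + 52076/121079 = 1747182/121079
  13 + 121079/1747182 = 22834445/1747182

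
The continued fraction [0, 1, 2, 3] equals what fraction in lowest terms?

Fold from the inside: start with 3/1.
  2 + 1/3 = 7/3
  1 + 3/7 = 10/7
  0 + 7/10 = 7/10

7/10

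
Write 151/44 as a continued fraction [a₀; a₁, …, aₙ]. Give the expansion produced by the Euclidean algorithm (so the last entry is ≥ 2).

151 = 3×44 + 19
44 = 2×19 + 6
19 = 3×6 + 1
6 = 6×1 + 0  (stop)
So 151/44 = [3; 2, 3, 6].

[3; 2, 3, 6]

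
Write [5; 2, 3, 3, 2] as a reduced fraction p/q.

288/53

Using pₖ = aₖpₖ₋₁ + pₖ₋₂ and qₖ = aₖqₖ₋₁ + qₖ₋₂:
  k=0: a=5, p=5, q=1
  k=1: a=2, p=11, q=2
  k=2: a=3, p=38, q=7
  k=3: a=3, p=125, q=23
  k=4: a=2, p=288, q=53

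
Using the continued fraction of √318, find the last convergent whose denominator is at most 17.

√318 = [17; 1, 4, 1, 34, …] (period length 4).
Convergents:
  p_0/q_0 = 17/1
  p_1/q_1 = 18/1
  p_2/q_2 = 89/5
  p_3/q_3 = 107/6
  p_4/q_4 = 3727/209
q_3 = 6 ≤ 17 < 209 = q_4, so the answer is 107/6.

107/6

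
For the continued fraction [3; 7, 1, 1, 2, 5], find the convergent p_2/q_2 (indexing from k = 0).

25/8

Using pₖ = aₖpₖ₋₁ + pₖ₋₂, qₖ = aₖqₖ₋₁ + qₖ₋₂ (with p₋₁=1, p₋₂=0, q₋₁=0, q₋₂=1):
  k=0: a=3, p=3, q=1
  k=1: a=7, p=22, q=7
  k=2: a=1, p=25, q=8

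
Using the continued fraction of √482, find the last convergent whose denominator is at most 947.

√482 = [21; 1, 20, 1, 42, …] (period length 4).
Convergents:
  p_0/q_0 = 21/1
  p_1/q_1 = 22/1
  p_2/q_2 = 461/21
  p_3/q_3 = 483/22
  p_4/q_4 = 20747/945
  p_5/q_5 = 21230/967
q_4 = 945 ≤ 947 < 967 = q_5, so the answer is 20747/945.

20747/945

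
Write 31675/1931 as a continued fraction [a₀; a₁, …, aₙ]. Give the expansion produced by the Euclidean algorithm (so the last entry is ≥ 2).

31675 = 16*1931 + 779
1931 = 2*779 + 373
779 = 2*373 + 33
373 = 11*33 + 10
33 = 3*10 + 3
10 = 3*3 + 1
3 = 3*1 + 0  (stop)
So 31675/1931 = [16; 2, 2, 11, 3, 3, 3].

[16; 2, 2, 11, 3, 3, 3]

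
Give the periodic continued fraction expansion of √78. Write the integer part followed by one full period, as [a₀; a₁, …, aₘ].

a₀ = ⌊√78⌋ = 8.

[8; 1, 4, 1, 16]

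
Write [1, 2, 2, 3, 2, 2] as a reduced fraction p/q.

Using pₖ = aₖpₖ₋₁ + pₖ₋₂ and qₖ = aₖqₖ₋₁ + qₖ₋₂:
  k=0: a=1, p=1, q=1
  k=1: a=2, p=3, q=2
  k=2: a=2, p=7, q=5
  k=3: a=3, p=24, q=17
  k=4: a=2, p=55, q=39
  k=5: a=2, p=134, q=95

134/95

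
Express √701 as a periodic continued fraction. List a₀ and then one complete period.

a₀ = ⌊√701⌋ = 26.
With m₀=0, d₀=1 and mₖ₊₁ = dₖaₖ − mₖ, dₖ₊₁ = (n − mₖ₊₁²)/dₖ, aₖ₊₁ = ⌊(a₀+mₖ₊₁)/dₖ₊₁⌋:
  k=1: m=26, d=25, a=2
  k=2: m=24, d=5, a=10
  k=3: m=26, d=5, a=10
  k=4: m=24, d=25, a=2
  k=5: m=26, d=1, a=52
d=1 and a=2a₀=52 at k=5, so the next step gives (m, d) = (26, 25) again — its k=1 value — and the period has length 5.

[26; 2, 10, 10, 2, 52]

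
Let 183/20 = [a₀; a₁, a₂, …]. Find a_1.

6

183 = 9·20 + 3   →  a_0 = 9
20 = 6·3 + 2   →  a_1 = 6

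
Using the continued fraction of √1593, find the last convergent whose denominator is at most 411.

√1593 = [39; 1, 10, 2, 2, 2, 10, 1, 78, …] (period length 8).
Convergents:
  p_0/q_0 = 39/1
  p_1/q_1 = 40/1
  p_2/q_2 = 439/11
  p_3/q_3 = 918/23
  p_4/q_4 = 2275/57
  p_5/q_5 = 5468/137
  p_6/q_6 = 56955/1427
q_5 = 137 ≤ 411 < 1427 = q_6, so the answer is 5468/137.

5468/137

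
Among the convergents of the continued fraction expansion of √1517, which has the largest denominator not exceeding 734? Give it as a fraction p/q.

28082/721

√1517 = [38; 1, 18, 2, 18, 1, 76, …] (period length 6).
Convergents:
  p_0/q_0 = 38/1
  p_1/q_1 = 39/1
  p_2/q_2 = 740/19
  p_3/q_3 = 1519/39
  p_4/q_4 = 28082/721
  p_5/q_5 = 29601/760
q_4 = 721 ≤ 734 < 760 = q_5, so the answer is 28082/721.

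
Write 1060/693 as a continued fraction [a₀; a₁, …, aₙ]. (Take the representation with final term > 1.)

[1; 1, 1, 7, 1, 19, 2]

1060 = 1×693 + 367
693 = 1×367 + 326
367 = 1×326 + 41
326 = 7×41 + 39
41 = 1×39 + 2
39 = 19×2 + 1
2 = 2×1 + 0  (stop)
So 1060/693 = [1; 1, 1, 7, 1, 19, 2].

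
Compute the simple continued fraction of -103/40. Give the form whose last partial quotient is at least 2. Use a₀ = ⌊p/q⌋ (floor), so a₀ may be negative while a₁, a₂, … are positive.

[-3; 2, 2, 1, 5]

-103 = -3×40 + 17
40 = 2×17 + 6
17 = 2×6 + 5
6 = 1×5 + 1
5 = 5×1 + 0  (stop)
So -103/40 = [-3; 2, 2, 1, 5].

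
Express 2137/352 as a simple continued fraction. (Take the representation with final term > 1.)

[6; 14, 12, 2]

2137 = 6·352 + 25
352 = 14·25 + 2
25 = 12·2 + 1
2 = 2·1 + 0  (stop)
So 2137/352 = [6; 14, 12, 2].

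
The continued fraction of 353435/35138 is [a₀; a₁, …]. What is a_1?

17

353435 = 10·35138 + 2055   →  a_0 = 10
35138 = 17·2055 + 203   →  a_1 = 17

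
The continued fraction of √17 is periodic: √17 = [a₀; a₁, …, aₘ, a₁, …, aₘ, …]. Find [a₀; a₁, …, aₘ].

[4; 8]

a₀ = ⌊√17⌋ = 4.
With m₀=0, d₀=1 and mₖ₊₁ = dₖaₖ − mₖ, dₖ₊₁ = (n − mₖ₊₁²)/dₖ, aₖ₊₁ = ⌊(a₀+mₖ₊₁)/dₖ₊₁⌋:
  k=1: m=4, d=1, a=8
d=1 and a=2a₀=8 at k=1, so the next step gives (m, d) = (4, 1) again — its k=1 value — and the period has length 1.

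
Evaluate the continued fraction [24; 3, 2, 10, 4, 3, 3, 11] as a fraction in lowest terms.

Using pₖ = aₖpₖ₋₁ + pₖ₋₂ and qₖ = aₖqₖ₋₁ + qₖ₋₂:
  k=0: a=24, p=24, q=1
  k=1: a=3, p=73, q=3
  k=2: a=2, p=170, q=7
  k=3: a=10, p=1773, q=73
  k=4: a=4, p=7262, q=299
  k=5: a=3, p=23559, q=970
  k=6: a=3, p=77939, q=3209
  k=7: a=11, p=880888, q=36269

880888/36269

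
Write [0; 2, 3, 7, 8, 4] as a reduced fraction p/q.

738/1711

Fold from the inside: start with 4/1.
  8 + 1/4 = 33/4
  7 + 4/33 = 235/33
  3 + 33/235 = 738/235
  2 + 235/738 = 1711/738
  0 + 738/1711 = 738/1711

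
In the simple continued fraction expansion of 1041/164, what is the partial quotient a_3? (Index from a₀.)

1041 = 6·164 + 57   →  a_0 = 6
164 = 2·57 + 50   →  a_1 = 2
57 = 1·50 + 7   →  a_2 = 1
50 = 7·7 + 1   →  a_3 = 7

7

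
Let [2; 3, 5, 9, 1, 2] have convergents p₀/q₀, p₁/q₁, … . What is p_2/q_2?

Using pₖ = aₖpₖ₋₁ + pₖ₋₂, qₖ = aₖqₖ₋₁ + qₖ₋₂ (with p₋₁=1, p₋₂=0, q₋₁=0, q₋₂=1):
  k=0: a=2, p=2, q=1
  k=1: a=3, p=7, q=3
  k=2: a=5, p=37, q=16

37/16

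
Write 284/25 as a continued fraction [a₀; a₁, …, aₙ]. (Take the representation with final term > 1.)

[11; 2, 1, 3, 2]

284 = 11*25 + 9
25 = 2*9 + 7
9 = 1*7 + 2
7 = 3*2 + 1
2 = 2*1 + 0  (stop)
So 284/25 = [11; 2, 1, 3, 2].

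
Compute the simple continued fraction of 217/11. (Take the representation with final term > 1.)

217 = 19×11 + 8
11 = 1×8 + 3
8 = 2×3 + 2
3 = 1×2 + 1
2 = 2×1 + 0  (stop)
So 217/11 = [19; 1, 2, 1, 2].

[19; 1, 2, 1, 2]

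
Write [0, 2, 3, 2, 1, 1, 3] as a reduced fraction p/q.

Fold from the inside: start with 3/1.
  1 + 1/3 = 4/3
  1 + 3/4 = 7/4
  2 + 4/7 = 18/7
  3 + 7/18 = 61/18
  2 + 18/61 = 140/61
  0 + 61/140 = 61/140

61/140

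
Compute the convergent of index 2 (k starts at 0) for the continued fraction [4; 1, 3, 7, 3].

19/4

Using pₖ = aₖpₖ₋₁ + pₖ₋₂, qₖ = aₖqₖ₋₁ + qₖ₋₂ (with p₋₁=1, p₋₂=0, q₋₁=0, q₋₂=1):
  k=0: a=4, p=4, q=1
  k=1: a=1, p=5, q=1
  k=2: a=3, p=19, q=4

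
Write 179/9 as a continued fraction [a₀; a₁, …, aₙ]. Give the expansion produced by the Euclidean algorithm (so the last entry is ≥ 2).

[19; 1, 8]

179 = 19×9 + 8
9 = 1×8 + 1
8 = 8×1 + 0  (stop)
So 179/9 = [19; 1, 8].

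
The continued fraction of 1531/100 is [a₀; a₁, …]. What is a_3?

1531 = 15·100 + 31   →  a_0 = 15
100 = 3·31 + 7   →  a_1 = 3
31 = 4·7 + 3   →  a_2 = 4
7 = 2·3 + 1   →  a_3 = 2

2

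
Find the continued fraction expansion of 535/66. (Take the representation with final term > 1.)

[8; 9, 2, 3]

535 = 8·66 + 7
66 = 9·7 + 3
7 = 2·3 + 1
3 = 3·1 + 0  (stop)
So 535/66 = [8; 9, 2, 3].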